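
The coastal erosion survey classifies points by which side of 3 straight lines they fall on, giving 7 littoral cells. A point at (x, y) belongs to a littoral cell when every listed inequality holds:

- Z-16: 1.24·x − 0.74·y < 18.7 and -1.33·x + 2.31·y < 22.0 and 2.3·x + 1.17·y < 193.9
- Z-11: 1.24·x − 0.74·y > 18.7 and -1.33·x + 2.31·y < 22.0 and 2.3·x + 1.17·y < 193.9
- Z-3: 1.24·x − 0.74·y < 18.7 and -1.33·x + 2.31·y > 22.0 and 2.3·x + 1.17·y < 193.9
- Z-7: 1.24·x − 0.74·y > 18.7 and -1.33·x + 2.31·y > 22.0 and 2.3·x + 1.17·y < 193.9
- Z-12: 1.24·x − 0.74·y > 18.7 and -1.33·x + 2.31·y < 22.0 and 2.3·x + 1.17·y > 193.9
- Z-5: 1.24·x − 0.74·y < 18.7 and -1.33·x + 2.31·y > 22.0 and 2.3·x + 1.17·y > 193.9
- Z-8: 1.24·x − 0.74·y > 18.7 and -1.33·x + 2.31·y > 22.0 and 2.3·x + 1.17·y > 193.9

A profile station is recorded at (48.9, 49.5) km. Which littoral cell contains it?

1.24·48.9 − 0.74·49.5 = 24.006, which is > 18.7
-1.33·48.9 + 2.31·49.5 = 49.308, which is > 22.0
2.3·48.9 + 1.17·49.5 = 170.385, which is < 193.9
This sign pattern matches Z-7.

Z-7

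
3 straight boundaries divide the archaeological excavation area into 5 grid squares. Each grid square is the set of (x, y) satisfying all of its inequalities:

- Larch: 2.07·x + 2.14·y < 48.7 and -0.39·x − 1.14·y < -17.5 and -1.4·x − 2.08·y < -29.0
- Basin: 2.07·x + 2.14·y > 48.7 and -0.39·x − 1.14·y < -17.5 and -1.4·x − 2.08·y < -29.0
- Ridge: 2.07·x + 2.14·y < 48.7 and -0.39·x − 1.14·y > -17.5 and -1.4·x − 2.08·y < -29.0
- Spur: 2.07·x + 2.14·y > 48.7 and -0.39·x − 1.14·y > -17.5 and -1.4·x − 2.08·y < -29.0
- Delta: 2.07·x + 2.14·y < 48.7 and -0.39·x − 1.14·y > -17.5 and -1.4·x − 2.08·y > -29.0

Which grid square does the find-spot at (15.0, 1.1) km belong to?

Delta

2.07·15.0 + 2.14·1.1 = 33.404, which is < 48.7
-0.39·15.0 − 1.14·1.1 = -7.104, which is > -17.5
-1.4·15.0 − 2.08·1.1 = -23.288, which is > -29.0
This sign pattern matches Delta.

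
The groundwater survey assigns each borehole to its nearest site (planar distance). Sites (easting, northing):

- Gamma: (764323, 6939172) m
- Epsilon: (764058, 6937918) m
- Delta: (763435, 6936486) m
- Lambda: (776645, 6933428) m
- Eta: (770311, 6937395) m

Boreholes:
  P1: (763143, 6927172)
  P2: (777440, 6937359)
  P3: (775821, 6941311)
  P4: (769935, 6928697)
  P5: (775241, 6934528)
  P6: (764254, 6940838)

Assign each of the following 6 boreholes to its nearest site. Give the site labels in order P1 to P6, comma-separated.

P1 → Delta (d²=86835860.00)
P2 → Lambda (d²=16084786.00)
P3 → Eta (d²=45695156.00)
P4 → Lambda (d²=67406461.00)
P5 → Lambda (d²=3181216.00)
P6 → Gamma (d²=2780317.00)

Delta, Lambda, Eta, Lambda, Lambda, Gamma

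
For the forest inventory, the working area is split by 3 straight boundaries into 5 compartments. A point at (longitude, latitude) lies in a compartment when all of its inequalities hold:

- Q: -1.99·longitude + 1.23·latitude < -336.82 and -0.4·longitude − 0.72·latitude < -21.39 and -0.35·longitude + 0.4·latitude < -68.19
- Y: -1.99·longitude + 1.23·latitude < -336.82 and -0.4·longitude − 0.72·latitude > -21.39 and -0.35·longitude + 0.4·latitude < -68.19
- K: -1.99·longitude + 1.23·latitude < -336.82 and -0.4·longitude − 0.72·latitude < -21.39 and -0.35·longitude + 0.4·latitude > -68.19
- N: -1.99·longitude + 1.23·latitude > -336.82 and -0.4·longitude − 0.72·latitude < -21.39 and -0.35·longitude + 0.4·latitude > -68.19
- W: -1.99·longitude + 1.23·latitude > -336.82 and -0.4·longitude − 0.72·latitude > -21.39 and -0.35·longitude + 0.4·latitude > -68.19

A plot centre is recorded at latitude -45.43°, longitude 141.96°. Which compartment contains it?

-1.99·141.96 + 1.23·-45.43 = -338.379, which is < -336.82
-0.4·141.96 − 0.72·-45.43 = -24.074, which is < -21.39
-0.35·141.96 + 0.4·-45.43 = -67.858, which is > -68.19
This sign pattern matches K.

K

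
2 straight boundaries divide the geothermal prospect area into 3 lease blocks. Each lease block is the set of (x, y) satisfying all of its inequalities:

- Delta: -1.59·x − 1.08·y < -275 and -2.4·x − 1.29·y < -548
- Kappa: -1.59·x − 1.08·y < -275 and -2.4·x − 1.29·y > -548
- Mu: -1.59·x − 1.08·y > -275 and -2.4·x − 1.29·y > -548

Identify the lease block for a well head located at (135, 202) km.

-1.59·135 − 1.08·202 = -432.810, which is < -275
-2.4·135 − 1.29·202 = -584.580, which is < -548
This sign pattern matches Delta.

Delta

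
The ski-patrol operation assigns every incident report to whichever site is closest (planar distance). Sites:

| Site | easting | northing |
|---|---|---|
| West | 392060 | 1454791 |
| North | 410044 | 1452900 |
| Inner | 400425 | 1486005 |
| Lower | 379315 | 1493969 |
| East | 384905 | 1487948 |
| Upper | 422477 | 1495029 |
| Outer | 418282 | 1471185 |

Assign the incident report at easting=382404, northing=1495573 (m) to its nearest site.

Squared distances to each site:
West: 1756409860.000; North: 2584954529.000; Inner: 416303065.000; Lower: 12114737.000; East: 64395626.000; Upper: 1606141265.000; Outer: 1882005428.000.
Minimum at Lower.

Lower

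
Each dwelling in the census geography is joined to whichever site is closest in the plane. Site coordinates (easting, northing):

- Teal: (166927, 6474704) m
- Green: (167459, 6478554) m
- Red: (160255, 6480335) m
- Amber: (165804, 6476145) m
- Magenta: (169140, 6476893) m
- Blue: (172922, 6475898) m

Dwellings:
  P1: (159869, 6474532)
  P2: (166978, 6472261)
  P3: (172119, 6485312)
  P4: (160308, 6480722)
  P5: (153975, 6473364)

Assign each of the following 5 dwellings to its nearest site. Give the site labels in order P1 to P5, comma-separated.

P1 → Red (d²=33823805.00)
P2 → Teal (d²=5970850.00)
P3 → Green (d²=67386164.00)
P4 → Red (d²=152578.00)
P5 → Red (d²=88033241.00)

Red, Teal, Green, Red, Red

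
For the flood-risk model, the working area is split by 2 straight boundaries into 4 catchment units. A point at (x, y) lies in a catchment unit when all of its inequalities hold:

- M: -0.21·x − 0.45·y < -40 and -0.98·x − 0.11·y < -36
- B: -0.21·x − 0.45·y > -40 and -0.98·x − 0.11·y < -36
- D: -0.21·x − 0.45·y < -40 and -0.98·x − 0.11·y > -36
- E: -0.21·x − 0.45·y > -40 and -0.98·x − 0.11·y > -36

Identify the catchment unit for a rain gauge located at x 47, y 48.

B

-0.21·47 − 0.45·48 = -31.470, which is > -40
-0.98·47 − 0.11·48 = -51.340, which is < -36
This sign pattern matches B.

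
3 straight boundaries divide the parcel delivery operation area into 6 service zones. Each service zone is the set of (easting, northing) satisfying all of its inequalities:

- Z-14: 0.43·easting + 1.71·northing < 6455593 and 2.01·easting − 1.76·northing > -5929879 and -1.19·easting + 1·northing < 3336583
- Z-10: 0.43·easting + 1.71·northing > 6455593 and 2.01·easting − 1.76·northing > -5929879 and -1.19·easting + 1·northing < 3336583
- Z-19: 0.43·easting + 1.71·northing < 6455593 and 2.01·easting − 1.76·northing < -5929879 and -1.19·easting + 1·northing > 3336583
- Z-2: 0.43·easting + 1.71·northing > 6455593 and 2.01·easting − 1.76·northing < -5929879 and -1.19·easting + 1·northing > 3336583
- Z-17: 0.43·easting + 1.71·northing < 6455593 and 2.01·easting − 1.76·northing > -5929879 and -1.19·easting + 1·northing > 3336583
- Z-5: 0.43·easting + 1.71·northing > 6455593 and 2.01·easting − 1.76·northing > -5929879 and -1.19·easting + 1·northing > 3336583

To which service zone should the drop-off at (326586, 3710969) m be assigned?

0.43·326586 + 1.71·3710969 = 6486188.970, which is > 6455593
2.01·326586 − 1.76·3710969 = -5874867.580, which is > -5929879
-1.19·326586 + 1·3710969 = 3322331.660, which is < 3336583
This sign pattern matches Z-10.

Z-10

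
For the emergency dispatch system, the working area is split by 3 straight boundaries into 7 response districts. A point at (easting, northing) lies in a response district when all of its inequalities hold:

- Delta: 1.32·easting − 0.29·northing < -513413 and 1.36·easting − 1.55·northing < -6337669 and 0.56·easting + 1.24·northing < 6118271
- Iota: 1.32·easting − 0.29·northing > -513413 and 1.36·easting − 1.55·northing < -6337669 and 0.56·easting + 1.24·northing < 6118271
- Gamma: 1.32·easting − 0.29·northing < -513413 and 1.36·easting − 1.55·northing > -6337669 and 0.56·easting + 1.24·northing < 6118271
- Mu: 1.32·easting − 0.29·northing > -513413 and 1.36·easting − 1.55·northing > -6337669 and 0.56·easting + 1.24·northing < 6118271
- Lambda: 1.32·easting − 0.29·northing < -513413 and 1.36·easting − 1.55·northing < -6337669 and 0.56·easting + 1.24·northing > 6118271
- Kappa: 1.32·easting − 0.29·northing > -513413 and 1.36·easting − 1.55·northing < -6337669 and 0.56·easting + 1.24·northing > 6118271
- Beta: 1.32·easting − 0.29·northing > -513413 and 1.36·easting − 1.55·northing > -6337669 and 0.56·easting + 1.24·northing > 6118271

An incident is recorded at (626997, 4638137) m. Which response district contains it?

Gamma

1.32·626997 − 0.29·4638137 = -517423.690, which is < -513413
1.36·626997 − 1.55·4638137 = -6336396.430, which is > -6337669
0.56·626997 + 1.24·4638137 = 6102408.200, which is < 6118271
This sign pattern matches Gamma.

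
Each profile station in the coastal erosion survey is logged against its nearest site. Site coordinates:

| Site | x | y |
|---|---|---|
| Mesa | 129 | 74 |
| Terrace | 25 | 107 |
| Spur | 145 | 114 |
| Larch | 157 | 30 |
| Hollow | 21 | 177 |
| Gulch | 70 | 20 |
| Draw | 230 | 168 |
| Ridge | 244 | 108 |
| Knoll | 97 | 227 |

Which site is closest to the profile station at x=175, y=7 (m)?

Larch

Squared distances to each site:
Mesa: 6605.000; Terrace: 32500.000; Spur: 12349.000; Larch: 853.000; Hollow: 52616.000; Gulch: 11194.000; Draw: 28946.000; Ridge: 14962.000; Knoll: 54484.000.
Minimum at Larch.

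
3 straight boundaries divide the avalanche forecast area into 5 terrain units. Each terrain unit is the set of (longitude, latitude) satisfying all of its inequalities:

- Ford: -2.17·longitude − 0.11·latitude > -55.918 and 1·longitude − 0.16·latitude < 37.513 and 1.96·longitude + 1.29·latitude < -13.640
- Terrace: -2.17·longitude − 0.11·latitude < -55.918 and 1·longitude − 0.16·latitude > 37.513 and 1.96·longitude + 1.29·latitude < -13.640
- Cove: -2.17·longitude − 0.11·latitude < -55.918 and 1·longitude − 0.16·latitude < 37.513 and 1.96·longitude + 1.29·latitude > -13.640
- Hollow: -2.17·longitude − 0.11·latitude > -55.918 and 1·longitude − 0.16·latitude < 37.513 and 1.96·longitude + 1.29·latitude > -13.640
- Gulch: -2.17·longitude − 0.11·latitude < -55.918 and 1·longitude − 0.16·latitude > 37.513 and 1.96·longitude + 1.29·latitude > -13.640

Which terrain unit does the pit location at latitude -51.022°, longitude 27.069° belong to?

-2.17·27.069 − 0.11·-51.022 = -53.127, which is > -55.918
1·27.069 − 0.16·-51.022 = 35.233, which is < 37.513
1.96·27.069 + 1.29·-51.022 = -12.763, which is > -13.640
This sign pattern matches Hollow.

Hollow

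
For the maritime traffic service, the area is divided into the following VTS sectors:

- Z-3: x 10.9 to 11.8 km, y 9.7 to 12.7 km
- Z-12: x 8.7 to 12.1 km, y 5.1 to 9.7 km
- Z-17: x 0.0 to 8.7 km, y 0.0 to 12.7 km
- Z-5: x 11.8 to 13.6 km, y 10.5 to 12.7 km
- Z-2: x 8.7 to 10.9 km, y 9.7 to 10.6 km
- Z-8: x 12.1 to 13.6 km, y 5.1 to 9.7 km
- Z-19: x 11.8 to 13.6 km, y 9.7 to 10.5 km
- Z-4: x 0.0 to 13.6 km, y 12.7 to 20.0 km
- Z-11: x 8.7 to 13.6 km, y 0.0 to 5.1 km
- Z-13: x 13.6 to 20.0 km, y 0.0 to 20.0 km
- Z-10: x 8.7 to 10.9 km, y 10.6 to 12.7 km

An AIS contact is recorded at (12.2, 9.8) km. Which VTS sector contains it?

Z-19

The point has x = 12.2 and y = 9.8.
Only Z-19 satisfies 11.8 ≤ x ≤ 13.6 and 9.7 ≤ y ≤ 10.5.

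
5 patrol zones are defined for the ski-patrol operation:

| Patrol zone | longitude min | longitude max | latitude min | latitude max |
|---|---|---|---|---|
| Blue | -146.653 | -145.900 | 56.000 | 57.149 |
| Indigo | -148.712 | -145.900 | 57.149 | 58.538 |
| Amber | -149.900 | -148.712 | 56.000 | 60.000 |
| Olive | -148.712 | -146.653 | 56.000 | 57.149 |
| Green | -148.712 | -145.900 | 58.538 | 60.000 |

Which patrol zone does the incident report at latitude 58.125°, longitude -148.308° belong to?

Indigo

The point has longitude = -148.308 and latitude = 58.125.
Only Indigo satisfies -148.712 ≤ longitude ≤ -145.900 and 57.149 ≤ latitude ≤ 58.538.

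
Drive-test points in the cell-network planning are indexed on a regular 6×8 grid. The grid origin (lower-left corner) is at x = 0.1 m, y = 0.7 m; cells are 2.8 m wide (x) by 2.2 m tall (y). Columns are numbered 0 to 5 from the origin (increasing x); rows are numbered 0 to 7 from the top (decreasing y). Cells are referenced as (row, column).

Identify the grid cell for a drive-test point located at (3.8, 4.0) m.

(6, 1)

Column index: ⌊(3.8 − 0.1) / 2.8⌋ = ⌊1.321⌋ = 1
Row offset from origin: ⌊(4.0 − 0.7) / 2.2⌋ = ⌊1.500⌋ = 1 → row 6 (counted from top)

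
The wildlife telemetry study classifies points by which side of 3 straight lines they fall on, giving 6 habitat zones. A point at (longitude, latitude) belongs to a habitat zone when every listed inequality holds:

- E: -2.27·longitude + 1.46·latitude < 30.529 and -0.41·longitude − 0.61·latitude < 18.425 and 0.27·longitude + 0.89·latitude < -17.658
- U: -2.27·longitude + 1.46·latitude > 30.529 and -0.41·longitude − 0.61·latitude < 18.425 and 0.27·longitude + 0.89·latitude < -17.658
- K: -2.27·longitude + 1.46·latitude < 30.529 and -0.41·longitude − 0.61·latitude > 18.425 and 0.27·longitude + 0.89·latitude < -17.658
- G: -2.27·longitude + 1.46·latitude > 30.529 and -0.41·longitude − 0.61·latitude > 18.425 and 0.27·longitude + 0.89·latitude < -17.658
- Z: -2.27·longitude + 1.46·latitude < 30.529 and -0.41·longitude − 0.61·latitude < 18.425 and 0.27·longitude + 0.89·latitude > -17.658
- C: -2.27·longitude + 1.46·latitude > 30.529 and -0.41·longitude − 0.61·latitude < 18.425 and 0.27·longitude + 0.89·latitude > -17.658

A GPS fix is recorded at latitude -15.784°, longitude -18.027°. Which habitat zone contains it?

E

-2.27·-18.027 + 1.46·-15.784 = 17.877, which is < 30.529
-0.41·-18.027 − 0.61·-15.784 = 17.019, which is < 18.425
0.27·-18.027 + 0.89·-15.784 = -18.915, which is < -17.658
This sign pattern matches E.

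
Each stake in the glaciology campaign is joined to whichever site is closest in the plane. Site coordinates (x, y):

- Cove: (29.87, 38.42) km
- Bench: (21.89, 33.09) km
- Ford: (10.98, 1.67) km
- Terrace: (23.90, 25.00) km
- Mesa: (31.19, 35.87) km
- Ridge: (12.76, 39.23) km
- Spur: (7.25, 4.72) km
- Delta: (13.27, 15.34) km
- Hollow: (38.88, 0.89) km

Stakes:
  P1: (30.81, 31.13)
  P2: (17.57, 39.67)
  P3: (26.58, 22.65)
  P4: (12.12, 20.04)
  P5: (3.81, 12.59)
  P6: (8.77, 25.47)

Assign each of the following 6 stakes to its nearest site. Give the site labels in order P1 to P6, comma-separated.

Mesa, Ridge, Terrace, Delta, Spur, Delta

P1 → Mesa (d²=22.61)
P2 → Ridge (d²=23.33)
P3 → Terrace (d²=12.70)
P4 → Delta (d²=23.41)
P5 → Spur (d²=73.77)
P6 → Delta (d²=122.87)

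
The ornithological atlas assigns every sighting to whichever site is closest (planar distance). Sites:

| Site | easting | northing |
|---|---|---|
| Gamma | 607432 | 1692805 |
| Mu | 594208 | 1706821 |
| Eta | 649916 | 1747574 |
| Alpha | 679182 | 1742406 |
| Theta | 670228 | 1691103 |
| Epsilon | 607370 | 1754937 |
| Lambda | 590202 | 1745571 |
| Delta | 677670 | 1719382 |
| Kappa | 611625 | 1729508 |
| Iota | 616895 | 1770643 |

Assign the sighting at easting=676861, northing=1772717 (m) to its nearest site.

Squared distances to each site:
Gamma: 11206313785.000; Mu: 11173801225.000; Eta: 1358203474.000; Alpha: 924143762.000; Theta: 6704841685.000; Epsilon: 5145127481.000; Lambda: 8246687597.000; Delta: 2845276706.000; Kappa: 6122753377.000; Iota: 3600222632.000.
Minimum at Alpha.

Alpha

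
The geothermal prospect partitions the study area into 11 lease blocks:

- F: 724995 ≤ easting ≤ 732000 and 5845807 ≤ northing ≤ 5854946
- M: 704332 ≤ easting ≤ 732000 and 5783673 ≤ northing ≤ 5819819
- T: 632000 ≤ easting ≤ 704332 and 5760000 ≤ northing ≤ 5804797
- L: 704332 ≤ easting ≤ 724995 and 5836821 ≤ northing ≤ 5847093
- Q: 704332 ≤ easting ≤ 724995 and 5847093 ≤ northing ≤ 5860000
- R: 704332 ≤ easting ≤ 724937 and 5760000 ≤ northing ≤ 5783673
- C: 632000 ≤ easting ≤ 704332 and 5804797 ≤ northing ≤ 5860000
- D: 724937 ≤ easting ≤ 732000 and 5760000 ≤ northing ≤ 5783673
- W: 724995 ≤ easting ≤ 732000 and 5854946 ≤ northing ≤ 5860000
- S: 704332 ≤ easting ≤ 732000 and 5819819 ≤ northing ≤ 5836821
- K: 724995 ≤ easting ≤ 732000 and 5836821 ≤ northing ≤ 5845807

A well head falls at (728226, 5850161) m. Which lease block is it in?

F

The point has easting = 728226 and northing = 5850161.
Only F satisfies 724995 ≤ easting ≤ 732000 and 5845807 ≤ northing ≤ 5854946.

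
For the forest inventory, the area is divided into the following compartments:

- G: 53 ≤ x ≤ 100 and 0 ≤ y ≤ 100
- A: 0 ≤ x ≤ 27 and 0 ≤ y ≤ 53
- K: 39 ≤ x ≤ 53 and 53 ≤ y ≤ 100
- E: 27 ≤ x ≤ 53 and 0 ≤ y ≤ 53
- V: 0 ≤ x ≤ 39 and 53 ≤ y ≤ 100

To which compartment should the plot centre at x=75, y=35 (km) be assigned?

The point has x = 75 and y = 35.
Only G satisfies 53 ≤ x ≤ 100 and 0 ≤ y ≤ 100.

G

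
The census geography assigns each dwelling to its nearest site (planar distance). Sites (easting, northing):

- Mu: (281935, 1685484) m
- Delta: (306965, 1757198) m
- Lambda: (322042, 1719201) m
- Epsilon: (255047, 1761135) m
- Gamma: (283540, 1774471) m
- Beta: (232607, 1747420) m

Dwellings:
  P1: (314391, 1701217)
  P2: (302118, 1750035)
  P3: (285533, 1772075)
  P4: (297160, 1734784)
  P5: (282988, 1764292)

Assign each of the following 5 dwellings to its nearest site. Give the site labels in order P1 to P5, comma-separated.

Lambda, Delta, Gamma, Delta, Gamma

P1 → Lambda (d²=381962057.00)
P2 → Delta (d²=74801978.00)
P3 → Gamma (d²=9712865.00)
P4 → Delta (d²=598525421.00)
P5 → Gamma (d²=103916745.00)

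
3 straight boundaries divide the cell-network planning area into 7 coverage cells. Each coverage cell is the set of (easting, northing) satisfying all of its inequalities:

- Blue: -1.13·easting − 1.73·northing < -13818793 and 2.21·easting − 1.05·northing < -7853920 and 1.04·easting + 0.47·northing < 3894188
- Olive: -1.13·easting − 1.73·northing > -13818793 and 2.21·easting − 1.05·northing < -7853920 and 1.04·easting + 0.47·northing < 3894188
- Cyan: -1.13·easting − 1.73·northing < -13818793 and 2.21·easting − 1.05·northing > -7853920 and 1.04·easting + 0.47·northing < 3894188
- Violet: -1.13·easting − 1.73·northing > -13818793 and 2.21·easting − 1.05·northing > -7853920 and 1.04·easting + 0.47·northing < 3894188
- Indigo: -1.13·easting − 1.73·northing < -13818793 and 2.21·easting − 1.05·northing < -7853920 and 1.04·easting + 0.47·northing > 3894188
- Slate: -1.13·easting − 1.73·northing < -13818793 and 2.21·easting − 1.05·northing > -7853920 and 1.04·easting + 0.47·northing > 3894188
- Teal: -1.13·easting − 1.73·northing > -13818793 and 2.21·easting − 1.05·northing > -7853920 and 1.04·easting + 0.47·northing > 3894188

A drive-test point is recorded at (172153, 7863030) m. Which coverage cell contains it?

-1.13·172153 − 1.73·7863030 = -13797574.790, which is > -13818793
2.21·172153 − 1.05·7863030 = -7875723.370, which is < -7853920
1.04·172153 + 0.47·7863030 = 3874663.220, which is < 3894188
This sign pattern matches Olive.

Olive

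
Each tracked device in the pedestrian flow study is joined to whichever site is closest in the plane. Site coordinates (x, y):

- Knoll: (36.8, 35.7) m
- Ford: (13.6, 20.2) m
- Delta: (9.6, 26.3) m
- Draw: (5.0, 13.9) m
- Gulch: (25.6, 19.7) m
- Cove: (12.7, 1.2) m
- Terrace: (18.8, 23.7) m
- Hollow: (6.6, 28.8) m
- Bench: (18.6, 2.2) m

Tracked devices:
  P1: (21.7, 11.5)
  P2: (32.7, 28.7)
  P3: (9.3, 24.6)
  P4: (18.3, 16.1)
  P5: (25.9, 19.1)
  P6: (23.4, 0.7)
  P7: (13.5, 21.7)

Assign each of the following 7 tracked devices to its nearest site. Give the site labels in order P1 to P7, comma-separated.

Gulch, Knoll, Delta, Ford, Gulch, Bench, Ford

P1 → Gulch (d²=82.45)
P2 → Knoll (d²=65.81)
P3 → Delta (d²=2.98)
P4 → Ford (d²=38.90)
P5 → Gulch (d²=0.45)
P6 → Bench (d²=25.29)
P7 → Ford (d²=2.26)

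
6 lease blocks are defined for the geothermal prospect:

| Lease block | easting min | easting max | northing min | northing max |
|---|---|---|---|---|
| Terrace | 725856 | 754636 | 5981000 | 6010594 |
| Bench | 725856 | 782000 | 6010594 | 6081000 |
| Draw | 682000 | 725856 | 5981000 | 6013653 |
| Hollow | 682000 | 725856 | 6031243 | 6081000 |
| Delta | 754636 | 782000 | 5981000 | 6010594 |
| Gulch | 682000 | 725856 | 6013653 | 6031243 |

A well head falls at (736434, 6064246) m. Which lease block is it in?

The point has easting = 736434 and northing = 6064246.
Only Bench satisfies 725856 ≤ easting ≤ 782000 and 6010594 ≤ northing ≤ 6081000.

Bench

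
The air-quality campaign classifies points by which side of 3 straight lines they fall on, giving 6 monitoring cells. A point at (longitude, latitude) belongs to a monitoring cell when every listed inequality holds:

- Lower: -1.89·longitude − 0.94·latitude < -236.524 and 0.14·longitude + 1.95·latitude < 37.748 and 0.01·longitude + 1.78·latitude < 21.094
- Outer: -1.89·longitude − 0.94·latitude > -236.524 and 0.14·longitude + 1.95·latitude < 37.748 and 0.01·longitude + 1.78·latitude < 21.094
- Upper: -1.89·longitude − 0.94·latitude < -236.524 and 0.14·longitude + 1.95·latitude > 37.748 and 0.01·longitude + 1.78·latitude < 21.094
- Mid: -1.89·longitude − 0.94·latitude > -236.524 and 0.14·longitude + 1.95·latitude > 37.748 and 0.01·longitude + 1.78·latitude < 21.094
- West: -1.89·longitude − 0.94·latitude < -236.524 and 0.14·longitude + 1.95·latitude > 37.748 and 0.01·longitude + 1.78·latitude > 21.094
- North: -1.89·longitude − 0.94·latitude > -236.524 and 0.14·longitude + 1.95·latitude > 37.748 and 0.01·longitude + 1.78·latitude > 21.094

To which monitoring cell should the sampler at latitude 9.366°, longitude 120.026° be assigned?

-1.89·120.026 − 0.94·9.366 = -235.653, which is > -236.524
0.14·120.026 + 1.95·9.366 = 35.067, which is < 37.748
0.01·120.026 + 1.78·9.366 = 17.872, which is < 21.094
This sign pattern matches Outer.

Outer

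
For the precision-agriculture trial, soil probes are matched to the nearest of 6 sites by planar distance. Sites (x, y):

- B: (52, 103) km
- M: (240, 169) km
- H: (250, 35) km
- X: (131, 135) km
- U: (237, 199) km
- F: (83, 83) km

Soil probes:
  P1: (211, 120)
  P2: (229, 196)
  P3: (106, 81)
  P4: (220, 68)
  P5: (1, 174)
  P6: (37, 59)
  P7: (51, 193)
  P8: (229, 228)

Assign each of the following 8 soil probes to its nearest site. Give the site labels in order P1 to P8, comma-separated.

P1 → M (d²=3242.00)
P2 → U (d²=73.00)
P3 → F (d²=533.00)
P4 → H (d²=1989.00)
P5 → B (d²=7642.00)
P6 → B (d²=2161.00)
P7 → B (d²=8101.00)
P8 → U (d²=905.00)

M, U, F, H, B, B, B, U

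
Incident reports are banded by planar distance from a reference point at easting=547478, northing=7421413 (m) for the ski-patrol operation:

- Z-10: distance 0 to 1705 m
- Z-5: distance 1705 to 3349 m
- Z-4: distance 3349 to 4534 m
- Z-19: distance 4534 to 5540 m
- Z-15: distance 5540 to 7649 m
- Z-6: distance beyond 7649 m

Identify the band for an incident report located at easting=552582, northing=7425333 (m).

Z-15

Distance = √((552582−547478)² + (7425333−7421413)²) = √(26050816.000 + 15366400.000) = 6435.621 m.
5540 ≤ 6435.621 < 7649 → Z-15.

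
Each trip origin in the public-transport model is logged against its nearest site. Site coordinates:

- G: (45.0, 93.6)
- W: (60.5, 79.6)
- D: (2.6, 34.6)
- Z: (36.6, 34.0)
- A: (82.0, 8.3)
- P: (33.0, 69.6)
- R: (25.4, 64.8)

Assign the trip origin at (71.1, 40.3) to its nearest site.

Squared distances to each site:
G: 3522.100; W: 1656.850; D: 4724.740; Z: 1229.940; A: 1142.810; P: 2310.100; R: 2688.740.
Minimum at A.

A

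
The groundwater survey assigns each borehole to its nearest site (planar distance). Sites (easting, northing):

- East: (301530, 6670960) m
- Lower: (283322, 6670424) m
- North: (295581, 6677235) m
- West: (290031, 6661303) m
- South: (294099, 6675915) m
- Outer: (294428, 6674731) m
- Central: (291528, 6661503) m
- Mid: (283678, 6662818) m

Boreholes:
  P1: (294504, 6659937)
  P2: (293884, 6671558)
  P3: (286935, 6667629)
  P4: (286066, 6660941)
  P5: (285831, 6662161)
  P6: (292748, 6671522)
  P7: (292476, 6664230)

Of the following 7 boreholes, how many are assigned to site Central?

P1 → Central
P2 → Outer
P3 → Lower
P4 → Mid
P5 → Mid
P6 → Outer
P7 → Central
2 of the 7 go to Central.

2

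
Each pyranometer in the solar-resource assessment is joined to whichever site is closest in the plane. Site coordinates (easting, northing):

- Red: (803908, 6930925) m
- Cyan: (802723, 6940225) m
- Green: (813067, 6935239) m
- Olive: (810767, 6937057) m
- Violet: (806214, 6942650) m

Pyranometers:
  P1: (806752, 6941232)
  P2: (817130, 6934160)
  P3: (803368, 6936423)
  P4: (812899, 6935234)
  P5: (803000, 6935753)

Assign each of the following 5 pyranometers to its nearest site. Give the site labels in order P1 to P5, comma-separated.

Violet, Green, Cyan, Green, Cyan

P1 → Violet (d²=2300168.00)
P2 → Green (d²=17672210.00)
P3 → Cyan (d²=14871229.00)
P4 → Green (d²=28249.00)
P5 → Cyan (d²=20075513.00)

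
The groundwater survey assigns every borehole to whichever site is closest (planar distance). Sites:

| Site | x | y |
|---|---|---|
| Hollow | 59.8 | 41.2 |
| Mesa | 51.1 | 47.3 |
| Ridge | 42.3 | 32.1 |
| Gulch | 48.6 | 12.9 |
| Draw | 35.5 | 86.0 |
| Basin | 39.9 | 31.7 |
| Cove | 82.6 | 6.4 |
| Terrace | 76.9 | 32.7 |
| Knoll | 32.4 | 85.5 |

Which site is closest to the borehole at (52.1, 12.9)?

Squared distances to each site:
Hollow: 860.180; Mesa: 1184.360; Ridge: 464.680; Gulch: 12.250; Draw: 5619.170; Basin: 502.280; Cove: 972.500; Terrace: 1007.080; Knoll: 5658.850.
Minimum at Gulch.

Gulch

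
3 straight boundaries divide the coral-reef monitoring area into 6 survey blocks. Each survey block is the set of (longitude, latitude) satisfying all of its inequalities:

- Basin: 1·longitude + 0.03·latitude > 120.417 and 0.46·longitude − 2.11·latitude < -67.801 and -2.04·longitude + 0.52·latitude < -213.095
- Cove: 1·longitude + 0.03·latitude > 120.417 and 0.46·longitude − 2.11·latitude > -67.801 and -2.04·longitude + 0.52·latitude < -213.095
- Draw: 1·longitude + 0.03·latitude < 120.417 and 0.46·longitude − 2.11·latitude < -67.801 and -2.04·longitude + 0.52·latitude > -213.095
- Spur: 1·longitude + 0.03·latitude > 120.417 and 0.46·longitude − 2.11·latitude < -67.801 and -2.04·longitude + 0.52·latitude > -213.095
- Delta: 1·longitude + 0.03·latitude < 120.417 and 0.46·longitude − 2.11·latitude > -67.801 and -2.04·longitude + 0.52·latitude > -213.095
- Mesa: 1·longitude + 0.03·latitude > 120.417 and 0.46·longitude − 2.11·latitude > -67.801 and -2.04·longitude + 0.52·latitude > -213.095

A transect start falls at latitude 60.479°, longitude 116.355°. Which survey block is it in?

1·116.355 + 0.03·60.479 = 118.169, which is < 120.417
0.46·116.355 − 2.11·60.479 = -74.087, which is < -67.801
-2.04·116.355 + 0.52·60.479 = -205.915, which is > -213.095
This sign pattern matches Draw.

Draw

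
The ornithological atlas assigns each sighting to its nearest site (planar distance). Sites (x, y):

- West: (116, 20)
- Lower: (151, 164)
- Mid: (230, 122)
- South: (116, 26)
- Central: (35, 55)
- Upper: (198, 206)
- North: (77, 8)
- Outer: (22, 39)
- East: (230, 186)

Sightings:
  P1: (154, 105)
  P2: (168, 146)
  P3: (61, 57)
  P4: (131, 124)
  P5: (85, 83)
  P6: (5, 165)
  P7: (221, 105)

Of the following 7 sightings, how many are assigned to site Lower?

3

P1 → Lower
P2 → Lower
P3 → Central
P4 → Lower
P5 → Central
P6 → Central
P7 → Mid
3 of the 7 go to Lower.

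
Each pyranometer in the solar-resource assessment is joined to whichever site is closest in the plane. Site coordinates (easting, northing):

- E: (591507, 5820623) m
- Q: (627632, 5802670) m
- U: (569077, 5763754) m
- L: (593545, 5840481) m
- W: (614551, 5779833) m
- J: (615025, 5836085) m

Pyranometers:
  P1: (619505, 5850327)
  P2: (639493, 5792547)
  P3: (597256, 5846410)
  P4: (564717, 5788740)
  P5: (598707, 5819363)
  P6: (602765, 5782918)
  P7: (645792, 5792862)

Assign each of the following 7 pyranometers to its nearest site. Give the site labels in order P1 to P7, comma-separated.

P1 → J (d²=222904964.00)
P2 → Q (d²=243158450.00)
P3 → L (d²=48924562.00)
P4 → U (d²=643309796.00)
P5 → E (d²=53427600.00)
P6 → W (d²=148427021.00)
P7 → Q (d²=425982464.00)

J, Q, L, U, E, W, Q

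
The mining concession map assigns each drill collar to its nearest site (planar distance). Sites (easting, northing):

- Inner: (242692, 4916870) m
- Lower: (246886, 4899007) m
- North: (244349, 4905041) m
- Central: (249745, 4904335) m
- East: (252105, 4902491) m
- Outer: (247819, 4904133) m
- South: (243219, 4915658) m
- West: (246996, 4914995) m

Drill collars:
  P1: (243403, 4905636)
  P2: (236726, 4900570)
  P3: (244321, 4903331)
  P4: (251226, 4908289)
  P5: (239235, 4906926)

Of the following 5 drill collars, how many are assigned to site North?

P1 → North
P2 → North
P3 → North
P4 → Central
P5 → North
4 of the 5 go to North.

4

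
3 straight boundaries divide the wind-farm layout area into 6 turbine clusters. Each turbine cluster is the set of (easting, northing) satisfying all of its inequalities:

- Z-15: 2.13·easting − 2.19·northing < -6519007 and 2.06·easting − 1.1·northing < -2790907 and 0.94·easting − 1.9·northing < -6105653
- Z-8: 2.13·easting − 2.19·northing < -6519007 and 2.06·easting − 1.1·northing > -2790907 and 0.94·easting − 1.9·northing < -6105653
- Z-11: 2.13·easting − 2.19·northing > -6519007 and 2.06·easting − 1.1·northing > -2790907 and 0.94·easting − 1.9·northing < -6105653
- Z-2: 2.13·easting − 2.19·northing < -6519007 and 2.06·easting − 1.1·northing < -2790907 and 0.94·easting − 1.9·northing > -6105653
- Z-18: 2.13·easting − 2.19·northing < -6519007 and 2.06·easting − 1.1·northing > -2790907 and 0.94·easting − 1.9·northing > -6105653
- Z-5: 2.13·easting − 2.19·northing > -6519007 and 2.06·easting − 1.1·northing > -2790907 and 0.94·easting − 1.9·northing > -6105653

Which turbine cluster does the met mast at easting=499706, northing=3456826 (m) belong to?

2.13·499706 − 2.19·3456826 = -6506075.160, which is > -6519007
2.06·499706 − 1.1·3456826 = -2773114.240, which is > -2790907
0.94·499706 − 1.9·3456826 = -6098245.760, which is > -6105653
This sign pattern matches Z-5.

Z-5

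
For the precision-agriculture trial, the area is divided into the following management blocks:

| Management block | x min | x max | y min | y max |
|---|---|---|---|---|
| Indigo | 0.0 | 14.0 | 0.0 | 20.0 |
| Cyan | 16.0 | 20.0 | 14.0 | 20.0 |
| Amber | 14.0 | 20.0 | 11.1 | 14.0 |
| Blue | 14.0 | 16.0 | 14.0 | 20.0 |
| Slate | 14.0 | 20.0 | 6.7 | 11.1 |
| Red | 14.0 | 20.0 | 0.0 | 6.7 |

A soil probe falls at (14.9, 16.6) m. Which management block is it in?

The point has x = 14.9 and y = 16.6.
Only Blue satisfies 14.0 ≤ x ≤ 16.0 and 14.0 ≤ y ≤ 20.0.

Blue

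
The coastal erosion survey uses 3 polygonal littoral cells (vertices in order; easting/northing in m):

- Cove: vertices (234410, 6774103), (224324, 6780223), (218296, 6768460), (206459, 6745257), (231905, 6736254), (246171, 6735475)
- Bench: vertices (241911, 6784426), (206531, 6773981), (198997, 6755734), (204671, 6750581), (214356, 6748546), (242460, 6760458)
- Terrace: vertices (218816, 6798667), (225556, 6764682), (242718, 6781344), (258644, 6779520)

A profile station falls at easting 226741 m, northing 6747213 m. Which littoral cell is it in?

Cove

Cast a ray rightward from (226741, 6747213). For each polygon, the edges (by vertex number in listed order) whose endpoints lie on opposite sides of northing = 6747213, where each meets that height, and whether that is right or left of the point:
Cove: 3–4 at easting≈207456.9 (left), 6–1 at easting≈242597.2 (right) → 1 crossing.
Bench: no edge straddles that height → 0 crossings.
Terrace: no edge straddles that height → 0 crossings.
Only Cove has an odd count, so the point is inside Cove.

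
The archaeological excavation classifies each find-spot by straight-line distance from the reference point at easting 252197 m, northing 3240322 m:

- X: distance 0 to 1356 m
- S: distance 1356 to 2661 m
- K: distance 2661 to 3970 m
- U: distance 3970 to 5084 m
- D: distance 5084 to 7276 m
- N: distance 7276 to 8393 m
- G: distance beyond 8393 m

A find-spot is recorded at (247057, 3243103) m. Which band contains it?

Distance = √((247057−252197)² + (3243103−3240322)²) = √(26419600.000 + 7733961.000) = 5844.105 m.
5084 ≤ 5844.105 < 7276 → D.

D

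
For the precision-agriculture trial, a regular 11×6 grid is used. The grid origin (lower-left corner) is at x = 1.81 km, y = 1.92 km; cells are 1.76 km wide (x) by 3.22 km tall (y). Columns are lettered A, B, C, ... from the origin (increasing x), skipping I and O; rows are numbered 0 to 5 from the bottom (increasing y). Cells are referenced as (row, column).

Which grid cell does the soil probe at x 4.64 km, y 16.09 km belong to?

(4, B)

Column index: ⌊(4.64 − 1.81) / 1.76⌋ = ⌊1.608⌋ = 1 → column B
Row offset from origin: ⌊(16.09 − 1.92) / 3.22⌋ = ⌊4.401⌋ = 4 → row 4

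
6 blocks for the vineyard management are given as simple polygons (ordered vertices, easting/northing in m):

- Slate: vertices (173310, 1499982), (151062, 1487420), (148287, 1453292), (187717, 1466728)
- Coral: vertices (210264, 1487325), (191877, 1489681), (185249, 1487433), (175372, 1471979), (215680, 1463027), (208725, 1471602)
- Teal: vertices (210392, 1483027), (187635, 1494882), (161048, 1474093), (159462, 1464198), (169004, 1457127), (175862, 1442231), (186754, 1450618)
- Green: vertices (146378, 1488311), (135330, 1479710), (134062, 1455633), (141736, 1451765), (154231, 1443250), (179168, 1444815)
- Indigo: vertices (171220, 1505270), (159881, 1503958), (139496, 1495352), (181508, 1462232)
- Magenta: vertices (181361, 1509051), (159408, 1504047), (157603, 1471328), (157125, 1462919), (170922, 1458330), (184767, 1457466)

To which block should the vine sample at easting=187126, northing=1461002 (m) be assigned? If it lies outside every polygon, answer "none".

Cast a ray rightward from (187126, 1461002). For each polygon, the edges (by vertex number in listed order) whose endpoints lie on opposite sides of northing = 1461002, where each meets that height, and whether that is right or left of the point:
Slate: 2–3 at easting≈148913.9 (left), 3–4 at easting≈170913.2 (left) → 0 crossings.
Coral: no edge straddles that height → 0 crossings.
Teal: 4–5 at easting≈163774.9 (left), 7–1 at easting≈194327.7 (right) → 1 crossing.
Green: 2–3 at easting≈134344.8 (left), 6–1 at easting≈166965.2 (left) → 0 crossings.
Indigo: no edge straddles that height → 0 crossings.
Magenta: 4–5 at easting≈162888.5 (left), 6–1 at easting≈184533.5 (left) → 0 crossings.
Only Teal has an odd count, so the point is inside Teal.

Teal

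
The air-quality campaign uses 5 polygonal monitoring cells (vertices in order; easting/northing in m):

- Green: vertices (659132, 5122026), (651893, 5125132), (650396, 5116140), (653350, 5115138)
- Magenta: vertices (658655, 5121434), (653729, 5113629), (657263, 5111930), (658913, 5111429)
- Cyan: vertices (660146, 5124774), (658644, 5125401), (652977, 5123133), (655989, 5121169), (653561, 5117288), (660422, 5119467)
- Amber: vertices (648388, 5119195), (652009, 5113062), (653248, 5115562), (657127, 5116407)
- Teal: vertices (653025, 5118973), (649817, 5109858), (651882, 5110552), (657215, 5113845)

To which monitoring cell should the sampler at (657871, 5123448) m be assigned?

Cyan

Cast a ray rightward from (657871, 5123448). For each polygon, the edges (by vertex number in listed order) whose endpoints lie on opposite sides of northing = 5123448, where each meets that height, and whether that is right or left of the point:
Green: 1–2 at easting≈655817.8 (left), 2–3 at easting≈651612.6 (left) → 0 crossings.
Magenta: no edge straddles that height → 0 crossings.
Cyan: 2–3 at easting≈653764.1 (left), 6–1 at easting≈660215.0 (right) → 1 crossing.
Amber: no edge straddles that height → 0 crossings.
Teal: no edge straddles that height → 0 crossings.
Only Cyan has an odd count, so the point is inside Cyan.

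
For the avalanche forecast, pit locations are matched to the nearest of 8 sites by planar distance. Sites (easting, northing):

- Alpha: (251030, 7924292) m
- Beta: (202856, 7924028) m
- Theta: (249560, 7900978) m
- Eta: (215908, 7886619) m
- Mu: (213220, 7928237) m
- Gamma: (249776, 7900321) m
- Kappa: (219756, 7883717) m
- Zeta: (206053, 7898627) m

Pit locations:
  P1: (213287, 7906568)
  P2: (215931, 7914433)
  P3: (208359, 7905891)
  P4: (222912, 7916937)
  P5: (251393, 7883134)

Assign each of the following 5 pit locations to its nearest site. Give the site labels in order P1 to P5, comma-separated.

P1 → Zeta (d²=115390237.00)
P2 → Mu (d²=197899937.00)
P3 → Zeta (d²=58083332.00)
P4 → Mu (d²=221624864.00)
P5 → Gamma (d²=298007658.00)

Zeta, Mu, Zeta, Mu, Gamma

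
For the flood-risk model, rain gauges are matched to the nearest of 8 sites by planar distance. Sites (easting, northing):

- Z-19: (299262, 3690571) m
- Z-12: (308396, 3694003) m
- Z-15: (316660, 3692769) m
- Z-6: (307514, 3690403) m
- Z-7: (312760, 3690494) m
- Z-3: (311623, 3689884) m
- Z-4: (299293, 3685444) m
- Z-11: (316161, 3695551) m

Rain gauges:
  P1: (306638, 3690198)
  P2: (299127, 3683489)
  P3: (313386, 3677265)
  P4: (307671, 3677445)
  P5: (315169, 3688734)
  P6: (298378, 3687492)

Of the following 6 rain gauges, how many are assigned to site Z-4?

3

P1 → Z-6
P2 → Z-4
P3 → Z-3
P4 → Z-4
P5 → Z-7
P6 → Z-4
3 of the 6 go to Z-4.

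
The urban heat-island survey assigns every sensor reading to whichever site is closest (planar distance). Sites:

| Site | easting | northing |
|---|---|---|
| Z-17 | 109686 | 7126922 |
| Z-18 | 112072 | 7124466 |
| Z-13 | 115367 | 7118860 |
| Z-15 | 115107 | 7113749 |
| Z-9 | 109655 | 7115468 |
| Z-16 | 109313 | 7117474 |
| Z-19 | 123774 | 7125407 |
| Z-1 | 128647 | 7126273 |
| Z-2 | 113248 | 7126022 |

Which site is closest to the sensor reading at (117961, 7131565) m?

Z-2

Squared distances to each site:
Z-17: 90033074.000; Z-18: 85076122.000; Z-13: 168145861.000; Z-15: 325555172.000; Z-9: 328103045.000; Z-16: 273344185.000; Z-19: 71711933.000; Z-1: 142195860.000; Z-2: 52937218.000.
Minimum at Z-2.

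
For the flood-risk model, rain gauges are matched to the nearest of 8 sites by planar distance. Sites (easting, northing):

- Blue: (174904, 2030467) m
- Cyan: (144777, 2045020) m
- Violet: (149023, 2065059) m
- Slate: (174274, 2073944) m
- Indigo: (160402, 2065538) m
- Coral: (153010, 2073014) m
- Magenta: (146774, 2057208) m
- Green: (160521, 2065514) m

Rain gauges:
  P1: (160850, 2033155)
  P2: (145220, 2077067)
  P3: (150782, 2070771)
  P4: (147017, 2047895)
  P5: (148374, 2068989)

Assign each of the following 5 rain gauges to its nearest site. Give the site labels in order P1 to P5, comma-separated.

Blue, Coral, Coral, Cyan, Violet

P1 → Blue (d²=204740260.00)
P2 → Coral (d²=77110909.00)
P3 → Coral (d²=9995033.00)
P4 → Cyan (d²=13283225.00)
P5 → Violet (d²=15866101.00)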